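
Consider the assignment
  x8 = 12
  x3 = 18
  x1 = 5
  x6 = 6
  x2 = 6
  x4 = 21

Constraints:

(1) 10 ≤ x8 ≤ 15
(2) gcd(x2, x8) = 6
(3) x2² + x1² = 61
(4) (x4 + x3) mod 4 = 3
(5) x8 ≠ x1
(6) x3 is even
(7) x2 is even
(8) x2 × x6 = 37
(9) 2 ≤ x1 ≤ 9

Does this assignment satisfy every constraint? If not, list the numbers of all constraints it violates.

Violated: 8.

(1) x8 = 12 lies in [10, 15] — satisfied.
(2) gcd(6, 12) = 6 — satisfied.
(3) x2² + x1² = 6² + 5² = 36 + 25 = 61 — satisfied.
(4) x4 + x3 = 39; 39 mod 4 = 3 — satisfied.
(5) x8 = 12, x1 = 5; distinct — satisfied.
(6) x3 = 18 is even — satisfied.
(7) x2 = 6 is even — satisfied.
(8) x2 × x6 = 6 × 6 = 36, not 37 — violated.
(9) x1 = 5 lies in [2, 9] — satisfied.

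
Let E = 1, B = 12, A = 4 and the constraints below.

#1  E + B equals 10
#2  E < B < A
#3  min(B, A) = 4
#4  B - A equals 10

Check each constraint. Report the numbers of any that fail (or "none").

No — constraints 1, 2, and 4 are not satisfied.

#1 E + B = 1 + 12 = 13, not 10 — violated.
#2 values 1, 12, 4; B = 12 is not < A = 4 — violated.
#3 min(12, 4) = 4 — satisfied.
#4 B - A = 12 - 4 = 8, not 10 — violated.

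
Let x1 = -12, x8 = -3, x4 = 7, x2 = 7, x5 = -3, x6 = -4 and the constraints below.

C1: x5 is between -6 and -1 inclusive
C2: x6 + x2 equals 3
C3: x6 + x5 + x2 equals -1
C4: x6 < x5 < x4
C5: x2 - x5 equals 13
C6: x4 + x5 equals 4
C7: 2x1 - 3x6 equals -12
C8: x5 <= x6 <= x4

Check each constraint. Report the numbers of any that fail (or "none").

Violated: 3, 5, and 8.

C1: x5 = -3 lies in [-6, -1]  OK
C2: x6 + x2 = -4 + 7 = 3  OK
C3: x6 + x5 + x2 = -4 + (-3) + 7 = 0, not -1  FAIL
C4: values -4 < -3 < 7  OK
C5: x2 - x5 = 7 - (-3) = 10, not 13  FAIL
C6: x4 + x5 = 7 + (-3) = 4  OK
C7: 2x1 - 3x6 = 2(-12) - 3(-4) = -12  OK
C8: values -3, -4, 7; x5 = -3 is not <= x6 = -4  FAIL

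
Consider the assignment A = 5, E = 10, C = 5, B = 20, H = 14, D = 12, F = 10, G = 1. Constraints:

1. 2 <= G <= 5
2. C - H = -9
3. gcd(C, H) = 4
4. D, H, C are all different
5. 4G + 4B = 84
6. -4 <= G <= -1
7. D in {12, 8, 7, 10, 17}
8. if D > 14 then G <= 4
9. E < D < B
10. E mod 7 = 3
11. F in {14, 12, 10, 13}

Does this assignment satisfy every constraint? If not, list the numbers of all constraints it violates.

1. G = 1 is outside [2, 5] — fails.
2. C - H = 5 - 14 = -9 — holds.
3. gcd(5, 14) = 1, not 4 — fails.
4. values 12, 14, 5 are pairwise distinct — holds.
5. 4G + 4B = 4(1) + 4(20) = 84 — holds.
6. G = 1 is outside [-4, -1] — fails.
7. D = 12 is in {12, 8, 7, 10, 17} — holds.
8. D = 12, not > 14; antecedent false, conditional vacuously true — holds.
9. values 10 < 12 < 20 — holds.
10. 10 mod 7 = 3 — holds.
11. F = 10 is in {14, 12, 10, 13} — holds.

The assignment fails constraints 1, 3, 6.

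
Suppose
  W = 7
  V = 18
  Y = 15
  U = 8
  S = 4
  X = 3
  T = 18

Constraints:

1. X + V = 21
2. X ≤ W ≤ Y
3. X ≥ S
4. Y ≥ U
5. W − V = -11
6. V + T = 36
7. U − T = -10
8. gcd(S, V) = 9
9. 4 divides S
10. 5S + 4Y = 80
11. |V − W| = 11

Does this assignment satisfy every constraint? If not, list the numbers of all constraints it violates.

1. X + V = 3 + 18 = 21  OK
2. values 3 ≤ 7 ≤ 15  OK
3. X = 3, S = 4; 3 < 4 (want ≥)  FAIL
4. Y = 15, U = 8; 15 ≥ 8  OK
5. W − V = 7 − 18 = -11  OK
6. V + T = 18 + 18 = 36  OK
7. U − T = 8 − 18 = -10  OK
8. gcd(4, 18) = 2, not 9  FAIL
9. 4 / 4 = 1, so 4 divides 4  OK
10. 5S + 4Y = 5(4) + 4(15) = 80  OK
11. |18 − 7| = 11  OK

Violated: 3, 8.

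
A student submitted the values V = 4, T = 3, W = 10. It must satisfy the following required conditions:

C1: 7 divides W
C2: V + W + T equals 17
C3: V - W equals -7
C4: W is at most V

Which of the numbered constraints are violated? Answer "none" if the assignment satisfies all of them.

C1: 10 = 7*1 + 3, so 7 does not divide 10  ✘
C2: V + W + T = 4 + 10 + 3 = 17  ✔
C3: V - W = 4 - 10 = -6, not -7  ✘
C4: W = 10, V = 4; 10 > 4 (want ≤)  ✘

Violated: 1, 3, 4.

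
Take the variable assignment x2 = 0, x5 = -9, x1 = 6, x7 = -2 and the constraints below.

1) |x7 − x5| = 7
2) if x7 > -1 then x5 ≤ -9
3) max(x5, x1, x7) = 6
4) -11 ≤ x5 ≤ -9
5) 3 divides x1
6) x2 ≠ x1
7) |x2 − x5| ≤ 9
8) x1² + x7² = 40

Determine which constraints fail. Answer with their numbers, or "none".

1) |-2 − (-9)| = 7 — satisfied.
2) x7 = -2, not > -1; antecedent false, conditional vacuously true — satisfied.
3) max(-9, 6, -2) = 6 — satisfied.
4) x5 = -9 lies in [-11, -9] — satisfied.
5) 6 / 3 = 2, so 3 divides 6 — satisfied.
6) x2 = 0, x1 = 6; distinct — satisfied.
7) |0 − (-9)| = 9; 9 ≤ 9 — satisfied.
8) x1² + x7² = 6² + (-2)² = 36 + 4 = 40 — satisfied.

Yes — all constraints hold.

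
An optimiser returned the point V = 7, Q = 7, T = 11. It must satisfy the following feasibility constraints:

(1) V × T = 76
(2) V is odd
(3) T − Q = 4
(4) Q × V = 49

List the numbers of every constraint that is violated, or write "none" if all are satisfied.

(1) V × T = 7 × 11 = 77, not 76 — violated.
(2) V = 7 is odd — satisfied.
(3) T − Q = 11 − 7 = 4 — satisfied.
(4) Q × V = 7 × 7 = 49 — satisfied.

Constraint 1 is violated.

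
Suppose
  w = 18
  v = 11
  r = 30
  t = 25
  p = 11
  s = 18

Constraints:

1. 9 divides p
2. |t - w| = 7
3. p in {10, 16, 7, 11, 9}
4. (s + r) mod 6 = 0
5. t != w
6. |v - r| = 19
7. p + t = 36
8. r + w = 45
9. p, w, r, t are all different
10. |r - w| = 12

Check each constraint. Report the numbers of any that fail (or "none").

1. 11 = 9*1 + 2, so 9 does not divide 11 — fails.
2. |25 - 18| = 7 — holds.
3. p = 11 is in {10, 16, 7, 11, 9} — holds.
4. s + r = 48; 48 mod 6 = 0 — holds.
5. t = 25, w = 18; distinct — holds.
6. |11 - 30| = 19 — holds.
7. p + t = 11 + 25 = 36 — holds.
8. r + w = 30 + 18 = 48, not 45 — fails.
9. values 11, 18, 30, 25 are pairwise distinct — holds.
10. |30 - 18| = 12 — holds.

No — constraints 1, 8 are not satisfied.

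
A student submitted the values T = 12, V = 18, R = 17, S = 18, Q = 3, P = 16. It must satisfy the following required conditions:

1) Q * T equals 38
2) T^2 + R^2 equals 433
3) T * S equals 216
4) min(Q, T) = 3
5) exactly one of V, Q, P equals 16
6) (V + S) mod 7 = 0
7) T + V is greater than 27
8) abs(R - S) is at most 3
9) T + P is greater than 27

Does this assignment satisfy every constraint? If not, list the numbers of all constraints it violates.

1) Q * T = 3 * 12 = 36, not 38 — violated.
2) T^2 + R^2 = 12^2 + 17^2 = 144 + 289 = 433 — satisfied.
3) T * S = 12 * 18 = 216 — satisfied.
4) min(3, 12) = 3 — satisfied.
5) V=18, Q=3, P=16; 1 of them equals 16 — satisfied.
6) V + S = 36; 36 mod 7 = 1, not 0 — violated.
7) T + V = 12 + 18 = 30; 30 > 27 — satisfied.
8) abs(17 - 18) = 1; 1 ≤ 3 — satisfied.
9) T + P = 12 + 16 = 28; 28 > 27 — satisfied.

No — constraints 1 and 6 are not satisfied.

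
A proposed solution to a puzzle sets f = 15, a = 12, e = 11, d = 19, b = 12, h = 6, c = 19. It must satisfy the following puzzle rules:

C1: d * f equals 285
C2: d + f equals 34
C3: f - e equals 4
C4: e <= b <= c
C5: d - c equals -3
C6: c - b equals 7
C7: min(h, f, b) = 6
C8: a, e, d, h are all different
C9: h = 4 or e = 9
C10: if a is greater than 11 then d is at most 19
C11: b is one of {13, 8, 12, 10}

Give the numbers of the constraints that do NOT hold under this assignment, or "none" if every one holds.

No — constraints 5 and 9 are not satisfied.

C1: d * f = 19 * 15 = 285 — holds.
C2: d + f = 19 + 15 = 34 — holds.
C3: f - e = 15 - 11 = 4 — holds.
C4: values 11 <= 12 <= 19 — holds.
C5: d - c = 19 - 19 = 0, not -3 — does not hold.
C6: c - b = 19 - 12 = 7 — holds.
C7: min(6, 15, 12) = 6 — holds.
C8: values 12, 11, 19, 6 are pairwise distinct — holds.
C9: h = 6 ≠ 4 and e = 11 ≠ 9; both disjuncts false — does not hold.
C10: a = 12 > 11, so we need d ≤ 19; d = 19 ≤ 19 — holds.
C11: b = 12 is in {13, 8, 12, 10} — holds.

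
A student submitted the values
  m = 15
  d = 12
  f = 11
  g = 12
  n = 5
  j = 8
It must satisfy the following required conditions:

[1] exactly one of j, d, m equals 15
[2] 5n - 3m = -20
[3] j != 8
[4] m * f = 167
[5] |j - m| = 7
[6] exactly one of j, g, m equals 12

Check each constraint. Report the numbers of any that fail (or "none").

[1] j=8, d=12, m=15; 1 of them equals 15 — OK.
[2] 5n - 3m = 5(5) - 3(15) = -20 — OK.
[3] j = 8, but 8 is required to differ — violated.
[4] m * f = 15 * 11 = 165, not 167 — violated.
[5] |8 - 15| = 7 — OK.
[6] j=8, g=12, m=15; 1 of them equals 12 — OK.

Constraints 3, 4 are violated.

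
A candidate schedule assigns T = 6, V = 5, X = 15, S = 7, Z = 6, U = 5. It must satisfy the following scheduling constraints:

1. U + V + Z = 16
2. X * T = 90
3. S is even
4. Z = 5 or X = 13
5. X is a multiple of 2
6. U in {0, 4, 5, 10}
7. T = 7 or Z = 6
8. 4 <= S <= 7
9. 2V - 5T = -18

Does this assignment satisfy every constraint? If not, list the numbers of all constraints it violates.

1. U + V + Z = 5 + 5 + 6 = 16 — holds.
2. X * T = 15 * 6 = 90 — holds.
3. S = 7 is odd — fails.
4. Z = 6 ≠ 5 and X = 15 ≠ 13; both disjuncts false — fails.
5. 15 = 2*7 + 1, so 2 does not divide 15 — fails.
6. U = 5 is in {0, 4, 5, 10} — holds.
7. T = 6 ≠ 7, but Z = 6 = 6 (second disjunct) — holds.
8. S = 7 lies in [4, 7] — holds.
9. 2V - 5T = 2(5) - 5(6) = -20, not -18 — fails.

Constraints 3, 4, 5, and 9 are violated.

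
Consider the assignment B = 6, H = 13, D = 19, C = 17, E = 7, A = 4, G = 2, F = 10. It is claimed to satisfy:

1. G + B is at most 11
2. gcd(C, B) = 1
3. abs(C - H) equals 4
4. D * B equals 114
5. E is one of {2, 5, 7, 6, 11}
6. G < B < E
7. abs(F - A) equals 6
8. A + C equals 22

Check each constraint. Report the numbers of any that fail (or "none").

No — constraint 8 is not satisfied.

1. G + B = 2 + 6 = 8; 8 ≤ 11  true
2. gcd(17, 6) = 1  true
3. abs(17 - 13) = 4  true
4. D * B = 19 * 6 = 114  true
5. E = 7 is in {2, 5, 7, 6, 11}  true
6. values 2 < 6 < 7  true
7. abs(10 - 4) = 6  true
8. A + C = 4 + 17 = 21, not 22  false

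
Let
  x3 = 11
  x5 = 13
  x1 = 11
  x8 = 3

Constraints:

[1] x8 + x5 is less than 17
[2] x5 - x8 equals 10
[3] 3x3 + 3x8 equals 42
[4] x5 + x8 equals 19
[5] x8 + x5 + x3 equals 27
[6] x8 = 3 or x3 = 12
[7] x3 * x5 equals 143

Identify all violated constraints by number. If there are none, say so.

Constraint 4 is violated.

[1] x8 + x5 = 3 + 13 = 16; 16 < 17  true
[2] x5 - x8 = 13 - 3 = 10  true
[3] 3x3 + 3x8 = 3(11) + 3(3) = 42  true
[4] x5 + x8 = 13 + 3 = 16, not 19  false
[5] x8 + x5 + x3 = 3 + 13 + 11 = 27  true
[6] x8 = 3 = 3 (first disjunct)  true
[7] x3 * x5 = 11 * 13 = 143  true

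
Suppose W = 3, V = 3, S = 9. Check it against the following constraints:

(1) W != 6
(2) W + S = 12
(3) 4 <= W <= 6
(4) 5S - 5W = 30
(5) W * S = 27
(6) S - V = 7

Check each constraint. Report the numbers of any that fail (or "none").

Constraints 3, 6 do not hold.

(1) W = 3, and 3 ≠ 6  holds
(2) W + S = 3 + 9 = 12  holds
(3) W = 3 is outside [4, 6]  fails
(4) 5S - 5W = 5(9) - 5(3) = 30  holds
(5) W * S = 3 * 9 = 27  holds
(6) S - V = 9 - 3 = 6, not 7  fails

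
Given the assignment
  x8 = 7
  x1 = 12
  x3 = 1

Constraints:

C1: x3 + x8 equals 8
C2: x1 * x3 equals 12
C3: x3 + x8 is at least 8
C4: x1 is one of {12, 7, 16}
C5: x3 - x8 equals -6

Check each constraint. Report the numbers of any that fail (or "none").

C1: x3 + x8 = 1 + 7 = 8  holds
C2: x1 * x3 = 12 * 1 = 12  holds
C3: x3 + x8 = 1 + 7 = 8; 8 ≥ 8  holds
C4: x1 = 12 is in {12, 7, 16}  holds
C5: x3 - x8 = 1 - 7 = -6  holds

All constraints are satisfied.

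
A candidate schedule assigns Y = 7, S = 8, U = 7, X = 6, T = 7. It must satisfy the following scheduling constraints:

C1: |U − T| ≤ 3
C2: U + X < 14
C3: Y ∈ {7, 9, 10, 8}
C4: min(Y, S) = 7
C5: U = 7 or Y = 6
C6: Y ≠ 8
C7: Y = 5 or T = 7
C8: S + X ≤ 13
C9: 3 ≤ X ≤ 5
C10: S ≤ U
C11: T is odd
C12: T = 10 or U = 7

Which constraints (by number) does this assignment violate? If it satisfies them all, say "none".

C1: |7 − 7| = 0; 0 ≤ 3  holds
C2: U + X = 7 + 6 = 13; 13 < 14  holds
C3: Y = 7 is in {7, 9, 10, 8}  holds
C4: min(7, 8) = 7  holds
C5: U = 7 = 7 (first disjunct)  holds
C6: Y = 7, and 7 ≠ 8  holds
C7: Y = 7 ≠ 5, but T = 7 = 7 (second disjunct)  holds
C8: S + X = 8 + 6 = 14; 14 > 13, bound 13 not met  fails
C9: X = 6 is outside [3, 5]  fails
C10: S = 8, U = 7; 8 > 7 (want ≤)  fails
C11: T = 7 is odd  holds
C12: T = 7 ≠ 10, but U = 7 = 7 (second disjunct)  holds

Constraints 8, 9, and 10 are violated.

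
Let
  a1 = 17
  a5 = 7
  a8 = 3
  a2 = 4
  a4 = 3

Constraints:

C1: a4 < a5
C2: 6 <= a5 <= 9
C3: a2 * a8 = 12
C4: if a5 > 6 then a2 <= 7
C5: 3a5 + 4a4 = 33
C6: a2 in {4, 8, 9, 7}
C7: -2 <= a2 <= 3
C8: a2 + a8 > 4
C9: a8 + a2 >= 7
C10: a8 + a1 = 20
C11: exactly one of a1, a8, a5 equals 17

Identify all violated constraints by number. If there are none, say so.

Constraint 7 does not hold.

C1: a4 = 3, a5 = 7; 3 < 7  yes
C2: a5 = 7 lies in [6, 9]  yes
C3: a2 * a8 = 4 * 3 = 12  yes
C4: a5 = 7 > 6, so we need a2 ≤ 7; a2 = 4 ≤ 7  yes
C5: 3a5 + 4a4 = 3(7) + 4(3) = 33  yes
C6: a2 = 4 is in {4, 8, 9, 7}  yes
C7: a2 = 4 is outside [-2, 3]  no
C8: a2 + a8 = 4 + 3 = 7; 7 > 4  yes
C9: a8 + a2 = 3 + 4 = 7; 7 ≥ 7  yes
C10: a8 + a1 = 3 + 17 = 20  yes
C11: a1=17, a8=3, a5=7; 1 of them equals 17  yes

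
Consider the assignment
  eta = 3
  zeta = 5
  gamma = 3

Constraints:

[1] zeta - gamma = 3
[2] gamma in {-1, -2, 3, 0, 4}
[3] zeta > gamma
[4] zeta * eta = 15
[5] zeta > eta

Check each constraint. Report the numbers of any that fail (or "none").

[1] zeta - gamma = 5 - 3 = 2, not 3 — does not hold.
[2] gamma = 3 is in {-1, -2, 3, 0, 4} — holds.
[3] zeta = 5, gamma = 3; 5 > 3 — holds.
[4] zeta * eta = 5 * 3 = 15 — holds.
[5] zeta = 5, eta = 3; 5 > 3 — holds.

Constraint 1 does not hold.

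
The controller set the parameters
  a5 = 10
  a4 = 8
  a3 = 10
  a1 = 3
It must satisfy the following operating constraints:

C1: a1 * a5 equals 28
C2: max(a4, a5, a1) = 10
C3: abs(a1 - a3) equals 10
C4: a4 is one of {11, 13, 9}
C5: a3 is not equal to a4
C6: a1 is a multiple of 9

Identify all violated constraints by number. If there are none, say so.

Constraints 1, 3, 4, 6 are violated.

C1: a1 * a5 = 3 * 10 = 30, not 28 — fails.
C2: max(8, 10, 3) = 10 — holds.
C3: abs(3 - 10) = 7, not 10 — fails.
C4: a4 = 8 is not in {11, 13, 9} — fails.
C5: a3 = 10, a4 = 8; distinct — holds.
C6: 3 = 9*0 + 3, so 9 does not divide 3 — fails.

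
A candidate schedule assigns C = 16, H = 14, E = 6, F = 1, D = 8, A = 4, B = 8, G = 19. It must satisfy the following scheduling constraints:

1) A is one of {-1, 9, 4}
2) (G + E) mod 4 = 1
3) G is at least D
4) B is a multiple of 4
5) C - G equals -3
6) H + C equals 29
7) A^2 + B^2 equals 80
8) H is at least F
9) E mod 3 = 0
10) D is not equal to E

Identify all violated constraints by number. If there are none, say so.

1) A = 4 is in {-1, 9, 4}  true
2) G + E = 25; 25 mod 4 = 1  true
3) G = 19, D = 8; 19 ≥ 8  true
4) 8 / 4 = 2, so 4 divides 8  true
5) C - G = 16 - 19 = -3  true
6) H + C = 14 + 16 = 30, not 29  false
7) A^2 + B^2 = 4^2 + 8^2 = 16 + 64 = 80  true
8) H = 14, F = 1; 14 ≥ 1  true
9) 6 mod 3 = 0  true
10) D = 8, E = 6; distinct  true

Constraint 6 is violated.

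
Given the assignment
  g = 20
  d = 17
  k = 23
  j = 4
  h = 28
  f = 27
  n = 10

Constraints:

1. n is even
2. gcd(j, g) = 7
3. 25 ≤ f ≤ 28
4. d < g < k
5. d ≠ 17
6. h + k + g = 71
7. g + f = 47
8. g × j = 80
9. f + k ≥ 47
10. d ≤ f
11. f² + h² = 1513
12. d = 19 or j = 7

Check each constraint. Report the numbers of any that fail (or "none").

1. n = 10 is even — OK.
2. gcd(4, 20) = 4, not 7 — violated.
3. f = 27 lies in [25, 28] — OK.
4. values 17 < 20 < 23 — OK.
5. d = 17, but 17 is required to differ — violated.
6. h + k + g = 28 + 23 + 20 = 71 — OK.
7. g + f = 20 + 27 = 47 — OK.
8. g × j = 20 × 4 = 80 — OK.
9. f + k = 27 + 23 = 50; 50 ≥ 47 — OK.
10. d = 17, f = 27; 17 ≤ 27 — OK.
11. f² + h² = 27² + 28² = 729 + 784 = 1513 — OK.
12. d = 17 ≠ 19 and j = 4 ≠ 7; both disjuncts false — violated.

Constraints 2, 5, and 12 do not hold.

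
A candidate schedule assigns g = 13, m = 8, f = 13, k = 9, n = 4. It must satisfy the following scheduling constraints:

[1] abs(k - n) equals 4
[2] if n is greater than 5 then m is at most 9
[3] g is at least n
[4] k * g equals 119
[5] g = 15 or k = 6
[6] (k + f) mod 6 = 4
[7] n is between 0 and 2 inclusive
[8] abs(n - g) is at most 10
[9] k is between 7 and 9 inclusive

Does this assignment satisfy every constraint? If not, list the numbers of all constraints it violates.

No — constraints 1, 4, 5, and 7 are not satisfied.

[1] abs(9 - 4) = 5, not 4 — fails.
[2] n = 4, not > 5; antecedent false, conditional vacuously true — holds.
[3] g = 13, n = 4; 13 ≥ 4 — holds.
[4] k * g = 9 * 13 = 117, not 119 — fails.
[5] g = 13 ≠ 15 and k = 9 ≠ 6; both disjuncts false — fails.
[6] k + f = 22; 22 mod 6 = 4 — holds.
[7] n = 4 is outside [0, 2] — fails.
[8] abs(4 - 13) = 9; 9 ≤ 10 — holds.
[9] k = 9 lies in [7, 9] — holds.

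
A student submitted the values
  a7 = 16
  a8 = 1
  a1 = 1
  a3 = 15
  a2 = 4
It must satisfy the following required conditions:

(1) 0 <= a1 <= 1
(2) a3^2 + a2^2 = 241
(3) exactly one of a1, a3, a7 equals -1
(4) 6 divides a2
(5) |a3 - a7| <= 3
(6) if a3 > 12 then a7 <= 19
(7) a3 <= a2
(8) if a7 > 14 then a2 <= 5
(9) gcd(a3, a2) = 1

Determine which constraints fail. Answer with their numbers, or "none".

Constraints 3, 4, and 7 do not hold.

(1) a1 = 1 lies in [0, 1]  OK
(2) a3^2 + a2^2 = 15^2 + 4^2 = 225 + 16 = 241  OK
(3) a1=1, a3=15, a7=16; 0 of them equal -1, not exactly one  FAIL
(4) 4 = 6*0 + 4, so 6 does not divide 4  FAIL
(5) |15 - 16| = 1; 1 ≤ 3  OK
(6) a3 = 15 > 12, so we need a7 ≤ 19; a7 = 16 ≤ 19  OK
(7) a3 = 15, a2 = 4; 15 > 4 (want ≤)  FAIL
(8) a7 = 16 > 14, so we need a2 ≤ 5; a2 = 4 ≤ 5  OK
(9) gcd(15, 4) = 1  OK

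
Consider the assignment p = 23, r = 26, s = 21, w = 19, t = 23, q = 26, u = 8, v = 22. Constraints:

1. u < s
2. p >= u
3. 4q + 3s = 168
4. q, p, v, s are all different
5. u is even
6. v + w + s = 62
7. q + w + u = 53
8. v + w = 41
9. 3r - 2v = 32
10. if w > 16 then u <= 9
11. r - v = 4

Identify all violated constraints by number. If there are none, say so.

The assignment fails constraints 3 and 9.

1. u = 8, s = 21; 8 < 21  ✔
2. p = 23, u = 8; 23 ≥ 8  ✔
3. 4q + 3s = 4(26) + 3(21) = 167, not 168  ✘
4. values 26, 23, 22, 21 are pairwise distinct  ✔
5. u = 8 is even  ✔
6. v + w + s = 22 + 19 + 21 = 62  ✔
7. q + w + u = 26 + 19 + 8 = 53  ✔
8. v + w = 22 + 19 = 41  ✔
9. 3r - 2v = 3(26) - 2(22) = 34, not 32  ✘
10. w = 19 > 16, so we need u ≤ 9; u = 8 ≤ 9  ✔
11. r - v = 26 - 22 = 4  ✔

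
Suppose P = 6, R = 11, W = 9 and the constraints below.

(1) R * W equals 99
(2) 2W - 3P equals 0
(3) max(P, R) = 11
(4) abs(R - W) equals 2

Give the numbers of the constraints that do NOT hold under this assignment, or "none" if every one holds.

The assignment satisfies every constraint.

(1) R * W = 11 * 9 = 99  ✓
(2) 2W - 3P = 2(9) - 3(6) = 0  ✓
(3) max(6, 11) = 11  ✓
(4) abs(11 - 9) = 2  ✓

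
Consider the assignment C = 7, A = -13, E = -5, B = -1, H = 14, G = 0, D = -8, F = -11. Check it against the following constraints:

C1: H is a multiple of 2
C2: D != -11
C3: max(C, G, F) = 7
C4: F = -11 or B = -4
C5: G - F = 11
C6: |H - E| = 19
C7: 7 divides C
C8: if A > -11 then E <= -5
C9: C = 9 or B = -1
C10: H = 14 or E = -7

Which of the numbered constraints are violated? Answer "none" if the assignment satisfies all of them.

Yes — all constraints hold.

C1: 14 / 2 = 7, so 2 divides 14 — holds.
C2: D = -8, and -8 ≠ -11 — holds.
C3: max(7, 0, -11) = 7 — holds.
C4: F = -11 = -11 (first disjunct) — holds.
C5: G - F = 0 - (-11) = 11 — holds.
C6: |14 - (-5)| = 19 — holds.
C7: 7 / 7 = 1, so 7 divides 7 — holds.
C8: A = -13, not > -11; antecedent false, conditional vacuously true — holds.
C9: C = 7 ≠ 9, but B = -1 = -1 (second disjunct) — holds.
C10: H = 14 = 14 (first disjunct) — holds.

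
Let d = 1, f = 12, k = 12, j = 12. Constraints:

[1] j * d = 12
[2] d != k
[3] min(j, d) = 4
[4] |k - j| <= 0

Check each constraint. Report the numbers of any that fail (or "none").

Violated: 3.

[1] j * d = 12 * 1 = 12  ✓
[2] d = 1, k = 12; distinct  ✓
[3] min(12, 1) = 1, not 4  ✗
[4] |12 - 12| = 0; 0 ≤ 0  ✓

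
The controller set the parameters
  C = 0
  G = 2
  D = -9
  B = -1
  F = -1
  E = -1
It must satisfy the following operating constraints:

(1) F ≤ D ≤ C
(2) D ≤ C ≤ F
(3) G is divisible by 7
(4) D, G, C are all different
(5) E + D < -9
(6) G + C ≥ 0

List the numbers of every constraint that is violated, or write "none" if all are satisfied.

The assignment fails constraints 1, 2, and 3.

(1) values -1, -9, 0; F = -1 is not ≤ D = -9 — does not hold.
(2) values -9, 0, -1; C = 0 is not ≤ F = -1 — does not hold.
(3) 2 = 7×0 + 2, so 7 does not divide 2 — does not hold.
(4) values -9, 2, 0 are pairwise distinct — holds.
(5) E + D = -1 + (-9) = -10; -10 < -9 — holds.
(6) G + C = 2 + 0 = 2; 2 ≥ 0 — holds.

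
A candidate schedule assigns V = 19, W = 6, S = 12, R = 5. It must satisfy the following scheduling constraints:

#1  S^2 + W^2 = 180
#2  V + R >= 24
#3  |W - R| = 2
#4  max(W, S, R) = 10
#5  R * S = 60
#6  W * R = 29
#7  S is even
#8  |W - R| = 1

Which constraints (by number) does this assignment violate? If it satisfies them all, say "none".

#1 S^2 + W^2 = 12^2 + 6^2 = 144 + 36 = 180  holds
#2 V + R = 19 + 5 = 24; 24 ≥ 24  holds
#3 |6 - 5| = 1, not 2  fails
#4 max(6, 12, 5) = 12, not 10  fails
#5 R * S = 5 * 12 = 60  holds
#6 W * R = 6 * 5 = 30, not 29  fails
#7 S = 12 is even  holds
#8 |6 - 5| = 1  holds

No — constraints 3, 4, 6 are not satisfied.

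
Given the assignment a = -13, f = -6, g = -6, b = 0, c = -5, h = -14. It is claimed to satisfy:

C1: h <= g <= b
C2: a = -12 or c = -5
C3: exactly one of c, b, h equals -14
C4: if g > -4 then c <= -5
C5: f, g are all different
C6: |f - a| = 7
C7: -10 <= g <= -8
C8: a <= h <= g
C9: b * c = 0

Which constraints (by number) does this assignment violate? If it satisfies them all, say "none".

Constraints 5, 7, and 8 do not hold.

C1: values -14 <= -6 <= 0  OK
C2: a = -13 ≠ -12, but c = -5 = -5 (second disjunct)  OK
C3: c=-5, b=0, h=-14; 1 of them equals -14  OK
C4: g = -6, not > -4; antecedent false, conditional vacuously true  OK
C5: f = g = -6, not all different  FAIL
C6: |-6 - (-13)| = 7  OK
C7: g = -6 is outside [-10, -8]  FAIL
C8: values -13, -14, -6; a = -13 is not <= h = -14  FAIL
C9: b * c = 0 * (-5) = 0  OK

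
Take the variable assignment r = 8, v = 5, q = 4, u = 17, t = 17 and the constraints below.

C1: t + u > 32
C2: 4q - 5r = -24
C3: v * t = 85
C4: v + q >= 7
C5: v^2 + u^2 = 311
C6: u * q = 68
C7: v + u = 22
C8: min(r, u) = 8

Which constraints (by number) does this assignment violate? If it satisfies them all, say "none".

Constraint 5 does not hold.

C1: t + u = 17 + 17 = 34; 34 > 32 — OK.
C2: 4q - 5r = 4(4) - 5(8) = -24 — OK.
C3: v * t = 5 * 17 = 85 — OK.
C4: v + q = 5 + 4 = 9; 9 ≥ 7 — OK.
C5: v^2 + u^2 = 5^2 + 17^2 = 25 + 289 = 314, not 311 — violated.
C6: u * q = 17 * 4 = 68 — OK.
C7: v + u = 5 + 17 = 22 — OK.
C8: min(8, 17) = 8 — OK.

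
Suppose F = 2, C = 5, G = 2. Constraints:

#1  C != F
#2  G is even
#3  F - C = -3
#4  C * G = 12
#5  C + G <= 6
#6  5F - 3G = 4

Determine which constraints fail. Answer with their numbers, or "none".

Violated: 4 and 5.

#1 C = 5, F = 2; distinct — holds.
#2 G = 2 is even — holds.
#3 F - C = 2 - 5 = -3 — holds.
#4 C * G = 5 * 2 = 10, not 12 — fails.
#5 C + G = 5 + 2 = 7; 7 > 6, bound 6 not met — fails.
#6 5F - 3G = 5(2) - 3(2) = 4 — holds.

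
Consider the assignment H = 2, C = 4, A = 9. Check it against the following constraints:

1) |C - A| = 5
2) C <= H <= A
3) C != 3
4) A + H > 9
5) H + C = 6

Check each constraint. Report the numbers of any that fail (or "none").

Constraint 2 does not hold.

1) |4 - 9| = 5 — satisfied.
2) values 4, 2, 9; C = 4 is not <= H = 2 — violated.
3) C = 4, and 4 ≠ 3 — satisfied.
4) A + H = 9 + 2 = 11; 11 > 9 — satisfied.
5) H + C = 2 + 4 = 6 — satisfied.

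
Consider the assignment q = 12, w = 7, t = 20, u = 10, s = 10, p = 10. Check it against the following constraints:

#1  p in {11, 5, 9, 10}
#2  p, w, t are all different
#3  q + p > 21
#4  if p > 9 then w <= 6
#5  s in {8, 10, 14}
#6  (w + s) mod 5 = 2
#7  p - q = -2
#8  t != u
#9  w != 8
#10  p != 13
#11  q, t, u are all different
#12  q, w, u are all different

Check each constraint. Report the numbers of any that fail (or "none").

The assignment fails constraint 4.

#1 p = 10 is in {11, 5, 9, 10}  ✔
#2 values 10, 7, 20 are pairwise distinct  ✔
#3 q + p = 12 + 10 = 22; 22 > 21  ✔
#4 p = 10 > 9, so we need w ≤ 6; but w = 7 > 6  ✘
#5 s = 10 is in {8, 10, 14}  ✔
#6 w + s = 17; 17 mod 5 = 2  ✔
#7 p - q = 10 - 12 = -2  ✔
#8 t = 20, u = 10; distinct  ✔
#9 w = 7, and 7 ≠ 8  ✔
#10 p = 10, and 10 ≠ 13  ✔
#11 values 12, 20, 10 are pairwise distinct  ✔
#12 values 12, 7, 10 are pairwise distinct  ✔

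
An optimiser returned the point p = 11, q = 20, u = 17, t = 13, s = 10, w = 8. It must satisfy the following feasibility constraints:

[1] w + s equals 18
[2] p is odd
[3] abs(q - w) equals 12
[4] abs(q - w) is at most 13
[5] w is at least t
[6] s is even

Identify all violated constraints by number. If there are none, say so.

[1] w + s = 8 + 10 = 18 — satisfied.
[2] p = 11 is odd — satisfied.
[3] abs(20 - 8) = 12 — satisfied.
[4] abs(20 - 8) = 12; 12 ≤ 13 — satisfied.
[5] w = 8, t = 13; 8 < 13 (want ≥) — violated.
[6] s = 10 is even — satisfied.

No — constraint 5 is not satisfied.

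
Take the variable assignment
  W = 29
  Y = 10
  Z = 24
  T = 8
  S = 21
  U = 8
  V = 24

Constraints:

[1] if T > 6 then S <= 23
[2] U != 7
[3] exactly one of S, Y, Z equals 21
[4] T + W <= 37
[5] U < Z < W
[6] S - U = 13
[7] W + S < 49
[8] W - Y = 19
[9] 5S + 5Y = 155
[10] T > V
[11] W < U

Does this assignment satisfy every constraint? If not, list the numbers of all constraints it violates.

Constraints 7, 10, and 11 are violated.

[1] T = 8 > 6, so we need S ≤ 23; S = 21 ≤ 23 — holds.
[2] U = 8, and 8 ≠ 7 — holds.
[3] S=21, Y=10, Z=24; 1 of them equals 21 — holds.
[4] T + W = 8 + 29 = 37; 37 ≤ 37 — holds.
[5] values 8 < 24 < 29 — holds.
[6] S - U = 21 - 8 = 13 — holds.
[7] W + S = 29 + 21 = 50; 50 ≥ 49, bound 49 not met — does not hold.
[8] W - Y = 29 - 10 = 19 — holds.
[9] 5S + 5Y = 5(21) + 5(10) = 155 — holds.
[10] T = 8, V = 24; 8 ≤ 24 (want >) — does not hold.
[11] W = 29, U = 8; 29 ≥ 8 (want <) — does not hold.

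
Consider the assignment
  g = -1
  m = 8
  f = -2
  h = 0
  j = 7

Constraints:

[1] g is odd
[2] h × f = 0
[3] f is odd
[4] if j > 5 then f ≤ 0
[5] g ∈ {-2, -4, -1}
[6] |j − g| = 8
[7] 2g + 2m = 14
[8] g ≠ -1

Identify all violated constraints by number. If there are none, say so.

[1] g = -1 is odd — OK.
[2] h × f = 0 × (-2) = 0 — OK.
[3] f = -2 is even — violated.
[4] j = 7 > 5, so we need f ≤ 0; f = -2 ≤ 0 — OK.
[5] g = -1 is in {-2, -4, -1} — OK.
[6] |7 − (-1)| = 8 — OK.
[7] 2g + 2m = 2(-1) + 2(8) = 14 — OK.
[8] g = -1, but -1 is required to differ — violated.

Violated: 3 and 8.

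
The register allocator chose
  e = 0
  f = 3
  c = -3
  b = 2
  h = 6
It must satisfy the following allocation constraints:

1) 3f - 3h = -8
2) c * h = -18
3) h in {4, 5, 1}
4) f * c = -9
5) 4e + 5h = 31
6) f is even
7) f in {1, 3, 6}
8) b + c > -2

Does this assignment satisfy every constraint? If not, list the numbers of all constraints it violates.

1) 3f - 3h = 3(3) - 3(6) = -9, not -8  ✗
2) c * h = -3 * 6 = -18  ✓
3) h = 6 is not in {4, 5, 1}  ✗
4) f * c = 3 * (-3) = -9  ✓
5) 4e + 5h = 4(0) + 5(6) = 30, not 31  ✗
6) f = 3 is odd  ✗
7) f = 3 is in {1, 3, 6}  ✓
8) b + c = 2 + (-3) = -1; -1 > -2  ✓

Constraints 1, 3, 5, 6 do not hold.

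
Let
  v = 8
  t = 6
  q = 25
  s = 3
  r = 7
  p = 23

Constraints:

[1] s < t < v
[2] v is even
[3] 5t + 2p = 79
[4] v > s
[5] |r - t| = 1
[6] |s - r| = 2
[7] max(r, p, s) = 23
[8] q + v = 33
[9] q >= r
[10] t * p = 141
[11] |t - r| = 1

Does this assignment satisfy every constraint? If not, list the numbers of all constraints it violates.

[1] values 3 < 6 < 8  ✔
[2] v = 8 is even  ✔
[3] 5t + 2p = 5(6) + 2(23) = 76, not 79  ✘
[4] v = 8, s = 3; 8 > 3  ✔
[5] |7 - 6| = 1  ✔
[6] |3 - 7| = 4, not 2  ✘
[7] max(7, 23, 3) = 23  ✔
[8] q + v = 25 + 8 = 33  ✔
[9] q = 25, r = 7; 25 ≥ 7  ✔
[10] t * p = 6 * 23 = 138, not 141  ✘
[11] |6 - 7| = 1  ✔

The assignment fails constraints 3, 6, and 10.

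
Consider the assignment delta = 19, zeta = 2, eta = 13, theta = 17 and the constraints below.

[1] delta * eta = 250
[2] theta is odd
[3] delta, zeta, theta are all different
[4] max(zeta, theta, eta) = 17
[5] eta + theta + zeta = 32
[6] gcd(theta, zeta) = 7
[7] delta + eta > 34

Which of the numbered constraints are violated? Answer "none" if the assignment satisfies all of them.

[1] delta * eta = 19 * 13 = 247, not 250 — violated.
[2] theta = 17 is odd — OK.
[3] values 19, 2, 17 are pairwise distinct — OK.
[4] max(2, 17, 13) = 17 — OK.
[5] eta + theta + zeta = 13 + 17 + 2 = 32 — OK.
[6] gcd(17, 2) = 1, not 7 — violated.
[7] delta + eta = 19 + 13 = 32; 32 ≤ 34, bound 34 not met — violated.

Violated: 1, 6, and 7.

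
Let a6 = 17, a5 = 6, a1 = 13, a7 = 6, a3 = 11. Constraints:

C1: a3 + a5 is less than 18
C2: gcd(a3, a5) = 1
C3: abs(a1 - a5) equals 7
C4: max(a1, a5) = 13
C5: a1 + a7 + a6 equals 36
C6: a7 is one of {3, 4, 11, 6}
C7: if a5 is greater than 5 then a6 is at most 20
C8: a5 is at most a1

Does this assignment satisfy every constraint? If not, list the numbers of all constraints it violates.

No violations.

C1: a3 + a5 = 11 + 6 = 17; 17 < 18 — satisfied.
C2: gcd(11, 6) = 1 — satisfied.
C3: abs(13 - 6) = 7 — satisfied.
C4: max(13, 6) = 13 — satisfied.
C5: a1 + a7 + a6 = 13 + 6 + 17 = 36 — satisfied.
C6: a7 = 6 is in {3, 4, 11, 6} — satisfied.
C7: a5 = 6 > 5, so we need a6 ≤ 20; a6 = 17 ≤ 20 — satisfied.
C8: a5 = 6, a1 = 13; 6 ≤ 13 — satisfied.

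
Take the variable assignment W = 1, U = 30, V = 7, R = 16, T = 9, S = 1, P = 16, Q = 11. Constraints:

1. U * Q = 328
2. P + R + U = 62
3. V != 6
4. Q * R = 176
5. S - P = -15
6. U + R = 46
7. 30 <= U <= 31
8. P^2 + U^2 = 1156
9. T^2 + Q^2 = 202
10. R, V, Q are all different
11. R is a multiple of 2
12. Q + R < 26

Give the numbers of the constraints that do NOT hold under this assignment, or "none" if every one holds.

1. U * Q = 30 * 11 = 330, not 328  no
2. P + R + U = 16 + 16 + 30 = 62  yes
3. V = 7, and 7 ≠ 6  yes
4. Q * R = 11 * 16 = 176  yes
5. S - P = 1 - 16 = -15  yes
6. U + R = 30 + 16 = 46  yes
7. U = 30 lies in [30, 31]  yes
8. P^2 + U^2 = 16^2 + 30^2 = 256 + 900 = 1156  yes
9. T^2 + Q^2 = 9^2 + 11^2 = 81 + 121 = 202  yes
10. values 16, 7, 11 are pairwise distinct  yes
11. 16 / 2 = 8, so 2 divides 16  yes
12. Q + R = 11 + 16 = 27; 27 ≥ 26, bound 26 not met  no

The assignment fails constraints 1 and 12.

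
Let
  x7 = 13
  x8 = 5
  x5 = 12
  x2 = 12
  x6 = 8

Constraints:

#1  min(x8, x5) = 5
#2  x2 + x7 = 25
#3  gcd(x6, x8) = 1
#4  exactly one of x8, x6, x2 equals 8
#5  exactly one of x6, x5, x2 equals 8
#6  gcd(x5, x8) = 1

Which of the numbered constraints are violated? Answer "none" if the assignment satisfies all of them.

#1 min(5, 12) = 5 — holds.
#2 x2 + x7 = 12 + 13 = 25 — holds.
#3 gcd(8, 5) = 1 — holds.
#4 x8=5, x6=8, x2=12; 1 of them equals 8 — holds.
#5 x6=8, x5=12, x2=12; 1 of them equals 8 — holds.
#6 gcd(12, 5) = 1 — holds.

None — every constraint holds.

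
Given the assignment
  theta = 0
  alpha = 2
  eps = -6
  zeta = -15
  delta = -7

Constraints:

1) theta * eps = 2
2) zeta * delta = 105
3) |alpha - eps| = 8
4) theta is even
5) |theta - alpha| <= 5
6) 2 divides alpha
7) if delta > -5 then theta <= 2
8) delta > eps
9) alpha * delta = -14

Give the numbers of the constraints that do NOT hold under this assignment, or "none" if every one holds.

Constraints 1 and 8 are violated.

1) theta * eps = 0 * (-6) = 0, not 2  no
2) zeta * delta = -15 * (-7) = 105  yes
3) |2 - (-6)| = 8  yes
4) theta = 0 is even  yes
5) |0 - 2| = 2; 2 ≤ 5  yes
6) 2 / 2 = 1, so 2 divides 2  yes
7) delta = -7, not > -5; antecedent false, conditional vacuously true  yes
8) delta = -7, eps = -6; -7 ≤ -6 (want >)  no
9) alpha * delta = 2 * (-7) = -14  yes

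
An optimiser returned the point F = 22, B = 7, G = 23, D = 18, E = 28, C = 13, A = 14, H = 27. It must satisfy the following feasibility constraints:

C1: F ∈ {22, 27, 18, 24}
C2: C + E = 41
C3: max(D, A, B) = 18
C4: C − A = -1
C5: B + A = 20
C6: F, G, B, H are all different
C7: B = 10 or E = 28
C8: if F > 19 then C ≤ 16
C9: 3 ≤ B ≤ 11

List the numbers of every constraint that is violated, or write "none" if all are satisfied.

C1: F = 22 is in {22, 27, 18, 24} — OK.
C2: C + E = 13 + 28 = 41 — OK.
C3: max(18, 14, 7) = 18 — OK.
C4: C − A = 13 − 14 = -1 — OK.
C5: B + A = 7 + 14 = 21, not 20 — violated.
C6: values 22, 23, 7, 27 are pairwise distinct — OK.
C7: B = 7 ≠ 10, but E = 28 = 28 (second disjunct) — OK.
C8: F = 22 > 19, so we need C ≤ 16; C = 13 ≤ 16 — OK.
C9: B = 7 lies in [3, 11] — OK.

No — constraint 5 is not satisfied.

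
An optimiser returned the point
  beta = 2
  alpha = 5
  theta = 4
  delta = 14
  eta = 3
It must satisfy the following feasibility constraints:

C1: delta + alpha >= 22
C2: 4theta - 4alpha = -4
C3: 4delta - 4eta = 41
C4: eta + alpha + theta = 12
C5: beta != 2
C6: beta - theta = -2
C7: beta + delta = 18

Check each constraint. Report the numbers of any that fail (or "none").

C1: delta + alpha = 14 + 5 = 19; 19 < 22, bound 22 not met  ✗
C2: 4theta - 4alpha = 4(4) - 4(5) = -4  ✓
C3: 4delta - 4eta = 4(14) - 4(3) = 44, not 41  ✗
C4: eta + alpha + theta = 3 + 5 + 4 = 12  ✓
C5: beta = 2, but 2 is required to differ  ✗
C6: beta - theta = 2 - 4 = -2  ✓
C7: beta + delta = 2 + 14 = 16, not 18  ✗

The assignment fails constraints 1, 3, 5, and 7.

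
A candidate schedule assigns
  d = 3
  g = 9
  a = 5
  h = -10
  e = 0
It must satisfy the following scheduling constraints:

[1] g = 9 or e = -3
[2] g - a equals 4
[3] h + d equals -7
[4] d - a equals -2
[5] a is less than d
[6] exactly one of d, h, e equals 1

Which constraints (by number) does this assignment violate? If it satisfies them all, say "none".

[1] g = 9 = 9 (first disjunct) — holds.
[2] g - a = 9 - 5 = 4 — holds.
[3] h + d = -10 + 3 = -7 — holds.
[4] d - a = 3 - 5 = -2 — holds.
[5] a = 5, d = 3; 5 ≥ 3 (want <) — does not hold.
[6] d=3, h=-10, e=0; 0 of them equal 1, not exactly one — does not hold.

No — constraints 5 and 6 are not satisfied.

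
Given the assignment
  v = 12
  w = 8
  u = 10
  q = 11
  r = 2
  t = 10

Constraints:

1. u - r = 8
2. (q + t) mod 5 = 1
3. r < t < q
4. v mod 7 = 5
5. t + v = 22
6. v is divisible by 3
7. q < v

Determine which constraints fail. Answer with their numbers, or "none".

No violations.

1. u - r = 10 - 2 = 8 — satisfied.
2. q + t = 21; 21 mod 5 = 1 — satisfied.
3. values 2 < 10 < 11 — satisfied.
4. 12 mod 7 = 5 — satisfied.
5. t + v = 10 + 12 = 22 — satisfied.
6. 12 / 3 = 4, so 3 divides 12 — satisfied.
7. q = 11, v = 12; 11 < 12 — satisfied.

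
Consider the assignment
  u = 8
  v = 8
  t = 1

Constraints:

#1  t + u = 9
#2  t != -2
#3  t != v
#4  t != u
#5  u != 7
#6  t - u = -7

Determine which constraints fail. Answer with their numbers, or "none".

Yes — all constraints hold.

#1 t + u = 1 + 8 = 9 — OK.
#2 t = 1, and 1 ≠ -2 — OK.
#3 t = 1, v = 8; distinct — OK.
#4 t = 1, u = 8; distinct — OK.
#5 u = 8, and 8 ≠ 7 — OK.
#6 t - u = 1 - 8 = -7 — OK.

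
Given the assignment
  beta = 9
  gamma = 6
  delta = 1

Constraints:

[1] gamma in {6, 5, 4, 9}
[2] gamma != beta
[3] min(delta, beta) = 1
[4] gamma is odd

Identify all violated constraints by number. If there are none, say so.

[1] gamma = 6 is in {6, 5, 4, 9} — holds.
[2] gamma = 6, beta = 9; distinct — holds.
[3] min(1, 9) = 1 — holds.
[4] gamma = 6 is even — does not hold.

No — constraint 4 is not satisfied.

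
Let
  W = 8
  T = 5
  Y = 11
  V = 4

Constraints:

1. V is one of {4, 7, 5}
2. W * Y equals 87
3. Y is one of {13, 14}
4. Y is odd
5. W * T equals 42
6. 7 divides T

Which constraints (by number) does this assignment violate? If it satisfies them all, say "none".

Constraints 2, 3, 5, and 6 are violated.

1. V = 4 is in {4, 7, 5}  ✔
2. W * Y = 8 * 11 = 88, not 87  ✘
3. Y = 11 is not in {13, 14}  ✘
4. Y = 11 is odd  ✔
5. W * T = 8 * 5 = 40, not 42  ✘
6. 5 = 7*0 + 5, so 7 does not divide 5  ✘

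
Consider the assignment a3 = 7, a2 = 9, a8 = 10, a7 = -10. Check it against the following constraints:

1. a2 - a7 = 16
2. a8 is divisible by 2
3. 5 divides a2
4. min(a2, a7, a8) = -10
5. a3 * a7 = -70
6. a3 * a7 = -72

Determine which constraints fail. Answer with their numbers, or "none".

1. a2 - a7 = 9 - (-10) = 19, not 16 — violated.
2. 10 / 2 = 5, so 2 divides 10 — OK.
3. 9 = 5*1 + 4, so 5 does not divide 9 — violated.
4. min(9, -10, 10) = -10 — OK.
5. a3 * a7 = 7 * (-10) = -70 — OK.
6. a3 * a7 = 7 * (-10) = -70, not -72 — violated.

The assignment fails constraints 1, 3, and 6.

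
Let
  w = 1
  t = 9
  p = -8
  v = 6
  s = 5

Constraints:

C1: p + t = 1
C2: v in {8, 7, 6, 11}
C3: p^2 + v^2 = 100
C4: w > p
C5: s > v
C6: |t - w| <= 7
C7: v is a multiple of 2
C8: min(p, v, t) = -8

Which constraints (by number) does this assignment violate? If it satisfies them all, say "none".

Violated: 5, 6.

C1: p + t = -8 + 9 = 1 — holds.
C2: v = 6 is in {8, 7, 6, 11} — holds.
C3: p^2 + v^2 = (-8)^2 + 6^2 = 64 + 36 = 100 — holds.
C4: w = 1, p = -8; 1 > -8 — holds.
C5: s = 5, v = 6; 5 ≤ 6 (want >) — fails.
C6: |9 - 1| = 8; 8 > 7, exceeds bound 7 — fails.
C7: 6 / 2 = 3, so 2 divides 6 — holds.
C8: min(-8, 6, 9) = -8 — holds.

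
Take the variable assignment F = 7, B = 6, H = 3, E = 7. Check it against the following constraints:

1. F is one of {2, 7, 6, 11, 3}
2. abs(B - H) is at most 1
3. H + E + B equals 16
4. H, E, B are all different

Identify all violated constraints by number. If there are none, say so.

Constraint 2 does not hold.

1. F = 7 is in {2, 7, 6, 11, 3}  ✔
2. abs(6 - 3) = 3; 3 > 1, exceeds bound 1  ✘
3. H + E + B = 3 + 7 + 6 = 16  ✔
4. values 3, 7, 6 are pairwise distinct  ✔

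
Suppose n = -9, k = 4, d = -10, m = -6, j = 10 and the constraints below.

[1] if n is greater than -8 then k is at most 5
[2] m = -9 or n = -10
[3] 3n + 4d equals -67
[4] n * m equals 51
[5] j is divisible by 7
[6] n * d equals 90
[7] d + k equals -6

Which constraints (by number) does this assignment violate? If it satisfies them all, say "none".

[1] n = -9, not > -8; antecedent false, conditional vacuously true — holds.
[2] m = -6 ≠ -9 and n = -9 ≠ -10; both disjuncts false — does not hold.
[3] 3n + 4d = 3(-9) + 4(-10) = -67 — holds.
[4] n * m = -9 * (-6) = 54, not 51 — does not hold.
[5] 10 = 7*1 + 3, so 7 does not divide 10 — does not hold.
[6] n * d = -9 * (-10) = 90 — holds.
[7] d + k = -10 + 4 = -6 — holds.

Constraints 2, 4, and 5 are violated.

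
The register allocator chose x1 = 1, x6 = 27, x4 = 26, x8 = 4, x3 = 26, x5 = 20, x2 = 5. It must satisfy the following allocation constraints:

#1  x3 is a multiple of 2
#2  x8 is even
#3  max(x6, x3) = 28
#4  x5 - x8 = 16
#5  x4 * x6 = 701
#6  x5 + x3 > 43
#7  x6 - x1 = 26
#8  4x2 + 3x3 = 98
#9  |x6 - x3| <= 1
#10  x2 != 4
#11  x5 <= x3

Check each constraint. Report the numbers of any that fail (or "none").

Constraints 3, 5 do not hold.

#1 26 / 2 = 13, so 2 divides 26 — satisfied.
#2 x8 = 4 is even — satisfied.
#3 max(27, 26) = 27, not 28 — violated.
#4 x5 - x8 = 20 - 4 = 16 — satisfied.
#5 x4 * x6 = 26 * 27 = 702, not 701 — violated.
#6 x5 + x3 = 20 + 26 = 46; 46 > 43 — satisfied.
#7 x6 - x1 = 27 - 1 = 26 — satisfied.
#8 4x2 + 3x3 = 4(5) + 3(26) = 98 — satisfied.
#9 |27 - 26| = 1; 1 ≤ 1 — satisfied.
#10 x2 = 5, and 5 ≠ 4 — satisfied.
#11 x5 = 20, x3 = 26; 20 ≤ 26 — satisfied.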